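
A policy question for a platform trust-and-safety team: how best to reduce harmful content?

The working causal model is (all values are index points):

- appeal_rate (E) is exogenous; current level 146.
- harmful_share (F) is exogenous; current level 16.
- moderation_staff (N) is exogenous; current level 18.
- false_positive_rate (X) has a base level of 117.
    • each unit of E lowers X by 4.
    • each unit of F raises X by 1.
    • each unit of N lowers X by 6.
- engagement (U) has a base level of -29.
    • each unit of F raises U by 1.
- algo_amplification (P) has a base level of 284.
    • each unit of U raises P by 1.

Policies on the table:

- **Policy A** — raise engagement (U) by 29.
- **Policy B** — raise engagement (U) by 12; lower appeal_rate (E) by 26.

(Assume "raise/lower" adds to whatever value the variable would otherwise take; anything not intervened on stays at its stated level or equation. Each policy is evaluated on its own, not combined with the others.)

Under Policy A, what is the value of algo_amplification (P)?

Policy A (U + 29):
  F = 16
  U = -29 + 16 (+29 from intervention) = 16
  P = 284 + 16 = 300

300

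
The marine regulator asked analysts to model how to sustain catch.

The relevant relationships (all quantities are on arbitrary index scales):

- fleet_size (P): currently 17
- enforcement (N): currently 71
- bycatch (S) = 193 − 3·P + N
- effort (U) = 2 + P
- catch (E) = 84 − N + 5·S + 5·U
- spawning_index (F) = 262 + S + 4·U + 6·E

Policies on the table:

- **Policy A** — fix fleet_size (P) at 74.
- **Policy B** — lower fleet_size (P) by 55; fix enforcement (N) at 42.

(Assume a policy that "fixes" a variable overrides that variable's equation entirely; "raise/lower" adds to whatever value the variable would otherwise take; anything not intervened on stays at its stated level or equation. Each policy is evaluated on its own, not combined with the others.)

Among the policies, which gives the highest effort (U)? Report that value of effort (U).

Policy A (P := 74):
  P = 74
  U = 2 + 74 = 76
Policy B (P − 55, N := 42):
  P = 17 − 55 = -38
  U = 2 + (-38) = -36
Comparing — Policy A: U=76, Policy B: U=-36. Highest is 76 (Policy A).

76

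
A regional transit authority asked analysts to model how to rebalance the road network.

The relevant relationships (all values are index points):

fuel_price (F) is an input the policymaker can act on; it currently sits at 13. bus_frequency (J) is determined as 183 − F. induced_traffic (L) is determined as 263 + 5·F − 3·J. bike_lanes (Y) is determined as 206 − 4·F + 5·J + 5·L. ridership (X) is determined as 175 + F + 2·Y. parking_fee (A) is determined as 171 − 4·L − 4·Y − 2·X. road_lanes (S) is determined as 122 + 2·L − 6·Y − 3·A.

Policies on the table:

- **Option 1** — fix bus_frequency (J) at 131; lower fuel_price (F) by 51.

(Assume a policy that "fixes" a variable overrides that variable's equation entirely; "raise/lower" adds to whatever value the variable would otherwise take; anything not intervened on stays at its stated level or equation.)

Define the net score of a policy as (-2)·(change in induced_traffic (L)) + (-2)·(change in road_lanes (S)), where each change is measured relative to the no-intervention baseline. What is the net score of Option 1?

29268

Baseline:
  F = 13
  J = 183 − 13 = 170
  L = 263 + 5·13 − 3·170 = -182
  Y = 206 − 4·13 + 5·170 + 5·(-182) = 94
  X = 175 + 13 + 2·94 = 376
  A = 171 − 4·(-182) − 4·94 − 2·376 = -229
  S = 122 + 2·(-182) − 6·94 − 3·(-229) = -119
Option 1 (J := 131, F − 51):
  F = 13 − 51 = -38
  J = 131
  L = 263 + 5·(-38) − 3·131 = -320
  Y = 206 − 4·(-38) + 5·131 + 5·(-320) = -587
  X = 175 + (-38) + 2·(-587) = -1037
  A = 171 − 4·(-320) − 4·(-587) − 2·(-1037) = 5873
  S = 122 + 2·(-320) − 6·(-587) − 3·5873 = -14615
ΔL = -320 − (-182) = -138; ΔS = -14615 − (-119) = -14496
Score = (-2)·(-138) + (-2)·(-14496) = 29268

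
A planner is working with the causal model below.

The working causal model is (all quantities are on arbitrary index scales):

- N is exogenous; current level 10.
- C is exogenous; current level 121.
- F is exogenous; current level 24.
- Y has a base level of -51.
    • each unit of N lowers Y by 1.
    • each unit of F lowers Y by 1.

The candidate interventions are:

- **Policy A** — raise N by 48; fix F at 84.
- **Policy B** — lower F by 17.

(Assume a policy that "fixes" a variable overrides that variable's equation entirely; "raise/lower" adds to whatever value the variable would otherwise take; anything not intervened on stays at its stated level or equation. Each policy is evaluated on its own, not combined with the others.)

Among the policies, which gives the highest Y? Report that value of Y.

Policy A (N + 48, F := 84):
  N = 10 + 48 = 58
  F = 84
  Y = -51 − 58 − 84 = -193
Policy B (F − 17):
  N = 10
  F = 24 − 17 = 7
  Y = -51 − 10 − 7 = -68
Comparing — Policy A: Y=-193, Policy B: Y=-68. Highest is -68 (Policy B).

-68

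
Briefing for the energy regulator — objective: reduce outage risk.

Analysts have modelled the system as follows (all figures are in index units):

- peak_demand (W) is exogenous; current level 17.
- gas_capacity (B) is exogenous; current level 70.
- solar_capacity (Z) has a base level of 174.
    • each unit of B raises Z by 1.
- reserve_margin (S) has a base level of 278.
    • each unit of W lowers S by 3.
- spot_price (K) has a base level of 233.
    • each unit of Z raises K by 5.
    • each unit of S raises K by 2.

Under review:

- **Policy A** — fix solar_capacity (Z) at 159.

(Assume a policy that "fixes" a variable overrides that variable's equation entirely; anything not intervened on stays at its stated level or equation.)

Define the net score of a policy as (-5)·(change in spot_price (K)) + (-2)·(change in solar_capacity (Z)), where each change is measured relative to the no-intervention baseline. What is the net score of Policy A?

2295

Baseline:
  W = 17
  B = 70
  Z = 174 + 70 = 244
  S = 278 − 3·17 = 227
  K = 233 + 5·244 + 2·227 = 1907
Policy A (Z := 159):
  W = 17
  B = 70
  Z = 159
  S = 278 − 3·17 = 227
  K = 233 + 5·159 + 2·227 = 1482
ΔK = 1482 − 1907 = -425; ΔZ = 159 − 244 = -85
Score = (-5)·(-425) + (-2)·(-85) = 2295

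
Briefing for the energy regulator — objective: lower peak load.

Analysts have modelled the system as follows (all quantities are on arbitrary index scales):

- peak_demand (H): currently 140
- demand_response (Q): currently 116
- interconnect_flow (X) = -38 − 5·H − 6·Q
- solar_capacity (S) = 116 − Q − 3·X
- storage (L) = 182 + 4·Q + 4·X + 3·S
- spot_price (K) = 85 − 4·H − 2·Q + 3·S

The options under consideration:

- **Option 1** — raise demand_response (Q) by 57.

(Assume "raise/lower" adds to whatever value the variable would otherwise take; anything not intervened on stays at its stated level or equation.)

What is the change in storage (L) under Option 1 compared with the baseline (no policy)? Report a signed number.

Baseline:
  H = 140
  Q = 116
  X = -38 − 5·140 − 6·116 = -1434
  S = 116 − 116 − 3·(-1434) = 4302
  L = 182 + 4·116 + 4·(-1434) + 3·4302 = 7816
Option 1 (Q + 57):
  H = 140
  Q = 116 + 57 = 173
  X = -38 − 5·140 − 6·173 = -1776
  S = 116 − 173 − 3·(-1776) = 5271
  L = 182 + 4·173 + 4·(-1776) + 3·5271 = 9583
Change in L: 9583 − 7816 = 1767

1767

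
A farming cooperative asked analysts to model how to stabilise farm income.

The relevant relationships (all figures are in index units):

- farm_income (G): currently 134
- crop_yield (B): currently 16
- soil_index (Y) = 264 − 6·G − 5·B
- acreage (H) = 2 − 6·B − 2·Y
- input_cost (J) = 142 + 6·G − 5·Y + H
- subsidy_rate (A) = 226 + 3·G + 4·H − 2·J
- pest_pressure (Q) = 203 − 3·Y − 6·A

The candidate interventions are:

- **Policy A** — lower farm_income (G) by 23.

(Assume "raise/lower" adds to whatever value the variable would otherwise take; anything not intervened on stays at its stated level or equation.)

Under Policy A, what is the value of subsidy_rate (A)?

Policy A (G − 23):
  G = 134 − 23 = 111
  B = 16
  Y = 264 − 6·111 − 5·16 = -482
  H = 2 − 6·16 − 2·(-482) = 870
  J = 142 + 6·111 − 5·(-482) + 870 = 4088
  A = 226 + 3·111 + 4·870 − 2·4088 = -4137

-4137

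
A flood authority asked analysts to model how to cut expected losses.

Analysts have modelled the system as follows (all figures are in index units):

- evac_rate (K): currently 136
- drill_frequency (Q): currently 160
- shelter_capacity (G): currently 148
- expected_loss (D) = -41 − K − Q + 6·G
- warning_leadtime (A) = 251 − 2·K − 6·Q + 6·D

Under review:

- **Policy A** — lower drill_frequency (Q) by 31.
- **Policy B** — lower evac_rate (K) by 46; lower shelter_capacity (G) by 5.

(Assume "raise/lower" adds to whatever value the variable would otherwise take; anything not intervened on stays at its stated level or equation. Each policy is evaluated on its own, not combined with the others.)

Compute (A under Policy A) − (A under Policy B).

184

Policy A (Q − 31):
  K = 136
  Q = 160 − 31 = 129
  G = 148
  D = -41 − 136 − 129 + 6·148 = 582
  A = 251 − 2·136 − 6·129 + 6·582 = 2697
Policy B (K − 46, G − 5):
  K = 136 − 46 = 90
  Q = 160
  G = 148 − 5 = 143
  D = -41 − 90 − 160 + 6·143 = 567
  A = 251 − 2·90 − 6·160 + 6·567 = 2513
A: 2697 − 2513 = 184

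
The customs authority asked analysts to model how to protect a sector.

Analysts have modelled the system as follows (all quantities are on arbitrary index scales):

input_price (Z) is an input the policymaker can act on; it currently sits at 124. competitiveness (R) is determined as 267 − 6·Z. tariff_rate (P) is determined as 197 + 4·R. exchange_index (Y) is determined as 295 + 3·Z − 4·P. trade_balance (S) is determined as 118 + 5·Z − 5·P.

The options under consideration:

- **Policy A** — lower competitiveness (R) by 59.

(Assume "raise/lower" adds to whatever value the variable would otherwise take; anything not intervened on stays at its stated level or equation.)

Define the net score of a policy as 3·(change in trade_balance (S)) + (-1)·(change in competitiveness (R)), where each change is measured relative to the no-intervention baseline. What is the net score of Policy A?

3599

Baseline:
  Z = 124
  R = 267 − 6·124 = -477
  P = 197 + 4·(-477) = -1711
  S = 118 + 5·124 − 5·(-1711) = 9293
Policy A (R − 59):
  Z = 124
  R = 267 − 6·124 (−59 from intervention) = -536
  P = 197 + 4·(-536) = -1947
  S = 118 + 5·124 − 5·(-1947) = 10473
ΔS = 10473 − 9293 = 1180; ΔR = -536 − (-477) = -59
Score = 3·1180 + (-1)·(-59) = 3599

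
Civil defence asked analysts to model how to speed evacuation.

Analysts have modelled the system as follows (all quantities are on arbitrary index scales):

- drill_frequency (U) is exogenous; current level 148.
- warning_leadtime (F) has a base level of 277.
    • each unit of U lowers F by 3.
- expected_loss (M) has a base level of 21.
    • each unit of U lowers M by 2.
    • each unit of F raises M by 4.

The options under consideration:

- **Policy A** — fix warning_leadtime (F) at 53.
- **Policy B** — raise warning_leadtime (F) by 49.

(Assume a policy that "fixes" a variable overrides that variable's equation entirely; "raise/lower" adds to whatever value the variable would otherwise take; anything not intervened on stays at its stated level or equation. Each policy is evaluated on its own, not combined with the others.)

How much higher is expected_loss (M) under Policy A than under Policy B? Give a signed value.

Policy A (F := 53):
  U = 148
  F = 53
  M = 21 − 2·148 + 4·53 = -63
Policy B (F + 49):
  U = 148
  F = 277 − 3·148 (+49 from intervention) = -118
  M = 21 − 2·148 + 4·(-118) = -747
M: -63 − (-747) = 684

684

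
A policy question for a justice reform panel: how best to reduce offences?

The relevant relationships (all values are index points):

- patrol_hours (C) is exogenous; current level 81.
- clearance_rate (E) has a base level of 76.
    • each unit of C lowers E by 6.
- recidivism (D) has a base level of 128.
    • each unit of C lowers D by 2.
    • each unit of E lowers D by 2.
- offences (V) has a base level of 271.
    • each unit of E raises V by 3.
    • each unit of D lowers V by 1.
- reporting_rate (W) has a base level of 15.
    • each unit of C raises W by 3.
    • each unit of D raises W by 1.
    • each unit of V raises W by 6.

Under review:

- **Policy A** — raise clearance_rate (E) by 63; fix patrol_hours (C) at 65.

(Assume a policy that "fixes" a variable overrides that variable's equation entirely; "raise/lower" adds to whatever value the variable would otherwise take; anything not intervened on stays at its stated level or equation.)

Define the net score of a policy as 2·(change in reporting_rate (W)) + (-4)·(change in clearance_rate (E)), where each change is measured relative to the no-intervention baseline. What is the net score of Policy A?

Baseline:
  C = 81
  E = 76 − 6·81 = -410
  D = 128 − 2·81 − 2·(-410) = 786
  V = 271 + 3·(-410) − 786 = -1745
  W = 15 + 3·81 + 786 + 6·(-1745) = -9426
Policy A (E + 63, C := 65):
  C = 65
  E = 76 − 6·65 (+63 from intervention) = -251
  D = 128 − 2·65 − 2·(-251) = 500
  V = 271 + 3·(-251) − 500 = -982
  W = 15 + 3·65 + 500 + 6·(-982) = -5182
ΔW = -5182 − (-9426) = 4244; ΔE = -251 − (-410) = 159
Score = 2·4244 + (-4)·159 = 7852

7852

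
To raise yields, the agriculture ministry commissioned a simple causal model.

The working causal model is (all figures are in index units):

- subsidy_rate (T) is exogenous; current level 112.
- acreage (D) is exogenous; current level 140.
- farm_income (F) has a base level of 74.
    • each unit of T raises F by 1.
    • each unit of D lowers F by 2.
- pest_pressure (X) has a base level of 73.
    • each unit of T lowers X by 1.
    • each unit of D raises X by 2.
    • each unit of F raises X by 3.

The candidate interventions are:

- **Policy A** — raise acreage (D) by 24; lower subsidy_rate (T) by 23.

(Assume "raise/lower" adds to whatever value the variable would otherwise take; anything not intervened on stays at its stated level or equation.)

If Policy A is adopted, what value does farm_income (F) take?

Policy A (D + 24, T − 23):
  T = 112 − 23 = 89
  D = 140 + 24 = 164
  F = 74 + 89 − 2·164 = -165

-165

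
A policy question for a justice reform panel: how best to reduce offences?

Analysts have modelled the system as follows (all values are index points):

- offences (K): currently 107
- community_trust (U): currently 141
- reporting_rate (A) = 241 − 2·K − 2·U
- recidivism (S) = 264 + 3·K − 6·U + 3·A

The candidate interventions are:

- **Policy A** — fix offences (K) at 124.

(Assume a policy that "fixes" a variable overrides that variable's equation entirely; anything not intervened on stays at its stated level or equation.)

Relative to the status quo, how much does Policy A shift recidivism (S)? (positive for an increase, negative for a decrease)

-51

Baseline:
  K = 107
  U = 141
  A = 241 − 2·107 − 2·141 = -255
  S = 264 + 3·107 − 6·141 + 3·(-255) = -1026
Policy A (K := 124):
  K = 124
  U = 141
  A = 241 − 2·124 − 2·141 = -289
  S = 264 + 3·124 − 6·141 + 3·(-289) = -1077
Change in S: -1077 − (-1026) = -51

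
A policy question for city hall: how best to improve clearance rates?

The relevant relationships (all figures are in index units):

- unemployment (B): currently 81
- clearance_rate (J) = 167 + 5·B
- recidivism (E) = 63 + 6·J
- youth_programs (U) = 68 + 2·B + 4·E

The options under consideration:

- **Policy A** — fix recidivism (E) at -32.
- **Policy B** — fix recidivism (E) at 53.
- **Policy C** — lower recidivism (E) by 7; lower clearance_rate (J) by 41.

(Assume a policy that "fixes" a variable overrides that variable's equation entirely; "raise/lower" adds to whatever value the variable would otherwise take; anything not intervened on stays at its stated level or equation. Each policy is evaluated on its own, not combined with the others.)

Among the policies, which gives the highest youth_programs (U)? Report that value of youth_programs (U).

Policy A (E := -32):
  B = 81
  J = 167 + 5·81 = 572
  E = -32
  U = 68 + 2·81 + 4·(-32) = 102
Policy B (E := 53):
  B = 81
  J = 167 + 5·81 = 572
  E = 53
  U = 68 + 2·81 + 4·53 = 442
Policy C (E − 7, J − 41):
  B = 81
  J = 167 + 5·81 (−41 from intervention) = 531
  E = 63 + 6·531 (−7 from intervention) = 3242
  U = 68 + 2·81 + 4·3242 = 13198
Comparing — Policy A: U=102, Policy B: U=442, Policy C: U=13198. Highest is 13198 (Policy C).

13198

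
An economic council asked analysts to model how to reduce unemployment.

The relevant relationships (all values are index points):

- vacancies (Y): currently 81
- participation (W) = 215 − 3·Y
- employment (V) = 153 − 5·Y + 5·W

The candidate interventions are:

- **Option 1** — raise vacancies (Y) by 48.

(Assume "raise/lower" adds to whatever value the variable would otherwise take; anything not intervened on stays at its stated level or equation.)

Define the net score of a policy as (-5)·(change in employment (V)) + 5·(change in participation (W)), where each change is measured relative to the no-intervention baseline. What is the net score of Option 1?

Baseline:
  Y = 81
  W = 215 − 3·81 = -28
  V = 153 − 5·81 + 5·(-28) = -392
Option 1 (Y + 48):
  Y = 81 + 48 = 129
  W = 215 − 3·129 = -172
  V = 153 − 5·129 + 5·(-172) = -1352
ΔV = -1352 − (-392) = -960; ΔW = -172 − (-28) = -144
Score = (-5)·(-960) + 5·(-144) = 4080

4080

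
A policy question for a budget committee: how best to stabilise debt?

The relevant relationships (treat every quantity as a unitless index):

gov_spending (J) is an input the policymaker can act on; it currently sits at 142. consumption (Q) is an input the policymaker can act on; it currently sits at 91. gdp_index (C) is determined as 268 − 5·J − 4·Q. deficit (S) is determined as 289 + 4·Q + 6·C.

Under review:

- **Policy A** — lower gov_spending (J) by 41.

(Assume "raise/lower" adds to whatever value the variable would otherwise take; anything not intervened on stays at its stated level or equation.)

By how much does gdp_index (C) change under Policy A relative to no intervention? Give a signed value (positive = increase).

Baseline:
  J = 142
  Q = 91
  C = 268 − 5·142 − 4·91 = -806
Policy A (J − 41):
  J = 142 − 41 = 101
  Q = 91
  C = 268 − 5·101 − 4·91 = -601
Change in C: -601 − (-806) = 205

205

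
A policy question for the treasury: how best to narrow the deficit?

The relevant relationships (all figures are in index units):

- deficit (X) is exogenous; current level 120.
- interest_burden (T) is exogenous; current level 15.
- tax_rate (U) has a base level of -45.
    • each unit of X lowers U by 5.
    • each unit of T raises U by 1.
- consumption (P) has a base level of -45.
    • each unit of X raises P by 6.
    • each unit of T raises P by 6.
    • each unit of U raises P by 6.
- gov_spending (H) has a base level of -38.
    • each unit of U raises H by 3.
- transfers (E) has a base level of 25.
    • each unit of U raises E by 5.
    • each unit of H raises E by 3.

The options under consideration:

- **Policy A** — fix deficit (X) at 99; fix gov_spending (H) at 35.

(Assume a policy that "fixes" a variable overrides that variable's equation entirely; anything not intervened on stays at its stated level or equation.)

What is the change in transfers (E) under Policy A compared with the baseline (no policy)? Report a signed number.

6414

Baseline:
  X = 120
  T = 15
  U = -45 − 5·120 + 15 = -630
  H = -38 + 3·(-630) = -1928
  E = 25 + 5·(-630) + 3·(-1928) = -8909
Policy A (X := 99, H := 35):
  X = 99
  T = 15
  U = -45 − 5·99 + 15 = -525
  H = 35
  E = 25 + 5·(-525) + 3·35 = -2495
Change in E: -2495 − (-8909) = 6414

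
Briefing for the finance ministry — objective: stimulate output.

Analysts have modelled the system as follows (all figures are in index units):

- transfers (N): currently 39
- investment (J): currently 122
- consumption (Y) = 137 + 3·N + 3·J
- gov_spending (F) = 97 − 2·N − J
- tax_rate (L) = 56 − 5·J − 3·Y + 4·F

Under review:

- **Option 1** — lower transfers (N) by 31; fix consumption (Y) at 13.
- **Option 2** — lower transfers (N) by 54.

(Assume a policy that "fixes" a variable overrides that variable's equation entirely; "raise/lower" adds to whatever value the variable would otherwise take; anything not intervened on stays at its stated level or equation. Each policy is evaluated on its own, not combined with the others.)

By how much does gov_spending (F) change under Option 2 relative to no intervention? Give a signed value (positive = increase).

108

Baseline:
  N = 39
  J = 122
  F = 97 − 2·39 − 122 = -103
Option 2 (N − 54):
  N = 39 − 54 = -15
  J = 122
  F = 97 − 2·(-15) − 122 = 5
Change in F: 5 − (-103) = 108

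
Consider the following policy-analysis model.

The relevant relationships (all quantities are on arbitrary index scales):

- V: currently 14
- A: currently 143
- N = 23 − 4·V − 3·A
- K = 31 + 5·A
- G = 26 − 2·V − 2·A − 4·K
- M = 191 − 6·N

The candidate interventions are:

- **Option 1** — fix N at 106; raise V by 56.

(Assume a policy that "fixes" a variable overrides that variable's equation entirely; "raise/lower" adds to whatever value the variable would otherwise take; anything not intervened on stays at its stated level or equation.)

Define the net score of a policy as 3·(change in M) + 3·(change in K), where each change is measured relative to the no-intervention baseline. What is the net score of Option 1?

Baseline:
  V = 14
  A = 143
  N = 23 − 4·14 − 3·143 = -462
  K = 31 + 5·143 = 746
  M = 191 − 6·(-462) = 2963
Option 1 (N := 106, V + 56):
  V = 14 + 56 = 70
  A = 143
  N = 106
  K = 31 + 5·143 = 746
  M = 191 − 6·106 = -445
ΔM = -445 − 2963 = -3408; ΔK = 746 − 746 = 0
Score = 3·(-3408) + 3·0 = -10224

-10224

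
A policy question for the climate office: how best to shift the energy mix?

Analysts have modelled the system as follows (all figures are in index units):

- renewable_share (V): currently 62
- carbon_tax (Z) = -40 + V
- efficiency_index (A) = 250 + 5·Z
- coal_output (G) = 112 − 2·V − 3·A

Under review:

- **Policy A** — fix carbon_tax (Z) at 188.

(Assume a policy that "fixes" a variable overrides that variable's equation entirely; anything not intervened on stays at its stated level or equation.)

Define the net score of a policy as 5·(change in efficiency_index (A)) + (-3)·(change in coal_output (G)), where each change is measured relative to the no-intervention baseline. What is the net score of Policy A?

Baseline:
  V = 62
  Z = -40 + 62 = 22
  A = 250 + 5·22 = 360
  G = 112 − 2·62 − 3·360 = -1092
Policy A (Z := 188):
  V = 62
  Z = 188
  A = 250 + 5·188 = 1190
  G = 112 − 2·62 − 3·1190 = -3582
ΔA = 1190 − 360 = 830; ΔG = -3582 − (-1092) = -2490
Score = 5·830 + (-3)·(-2490) = 11620

11620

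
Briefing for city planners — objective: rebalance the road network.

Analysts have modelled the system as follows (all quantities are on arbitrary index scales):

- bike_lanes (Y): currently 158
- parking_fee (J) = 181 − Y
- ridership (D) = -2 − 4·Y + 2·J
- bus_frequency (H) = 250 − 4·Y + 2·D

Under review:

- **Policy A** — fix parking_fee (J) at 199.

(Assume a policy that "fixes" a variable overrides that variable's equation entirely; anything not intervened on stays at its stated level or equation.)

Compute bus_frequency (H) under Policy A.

Policy A (J := 199):
  Y = 158
  J = 199
  D = -2 − 4·158 + 2·199 = -236
  H = 250 − 4·158 + 2·(-236) = -854

-854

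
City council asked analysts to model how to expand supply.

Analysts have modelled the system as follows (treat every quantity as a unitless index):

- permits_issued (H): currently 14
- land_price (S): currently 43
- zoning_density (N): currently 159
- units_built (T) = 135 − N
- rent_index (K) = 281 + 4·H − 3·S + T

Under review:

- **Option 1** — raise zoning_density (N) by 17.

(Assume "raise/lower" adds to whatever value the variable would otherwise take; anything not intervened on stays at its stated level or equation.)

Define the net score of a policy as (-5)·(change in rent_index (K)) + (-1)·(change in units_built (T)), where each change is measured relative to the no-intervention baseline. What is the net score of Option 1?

102

Baseline:
  H = 14
  S = 43
  N = 159
  T = 135 − 159 = -24
  K = 281 + 4·14 − 3·43 + (-24) = 184
Option 1 (N + 17):
  H = 14
  S = 43
  N = 159 + 17 = 176
  T = 135 − 176 = -41
  K = 281 + 4·14 − 3·43 + (-41) = 167
ΔK = 167 − 184 = -17; ΔT = -41 − (-24) = -17
Score = (-5)·(-17) + (-1)·(-17) = 102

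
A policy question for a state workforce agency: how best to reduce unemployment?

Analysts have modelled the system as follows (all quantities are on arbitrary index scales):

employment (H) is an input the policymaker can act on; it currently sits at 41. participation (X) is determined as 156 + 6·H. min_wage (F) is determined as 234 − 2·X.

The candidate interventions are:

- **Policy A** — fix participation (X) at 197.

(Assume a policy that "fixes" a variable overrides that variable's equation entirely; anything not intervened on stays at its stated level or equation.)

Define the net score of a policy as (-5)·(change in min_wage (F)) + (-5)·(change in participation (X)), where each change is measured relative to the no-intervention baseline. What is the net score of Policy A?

Baseline:
  H = 41
  X = 156 + 6·41 = 402
  F = 234 − 2·402 = -570
Policy A (X := 197):
  H = 41
  X = 197
  F = 234 − 2·197 = -160
ΔF = -160 − (-570) = 410; ΔX = 197 − 402 = -205
Score = (-5)·410 + (-5)·(-205) = -1025

-1025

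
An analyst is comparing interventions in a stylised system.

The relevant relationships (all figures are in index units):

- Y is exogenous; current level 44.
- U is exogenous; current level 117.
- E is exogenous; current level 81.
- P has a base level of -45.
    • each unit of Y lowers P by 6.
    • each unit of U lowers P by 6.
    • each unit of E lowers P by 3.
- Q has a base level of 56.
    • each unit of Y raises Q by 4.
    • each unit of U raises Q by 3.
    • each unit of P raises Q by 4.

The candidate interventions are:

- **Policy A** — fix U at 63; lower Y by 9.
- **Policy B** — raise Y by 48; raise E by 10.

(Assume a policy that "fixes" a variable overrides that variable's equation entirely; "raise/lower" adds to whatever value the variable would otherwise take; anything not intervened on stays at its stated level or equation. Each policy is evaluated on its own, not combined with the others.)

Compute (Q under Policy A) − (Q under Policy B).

2394

Policy A (U := 63, Y − 9):
  Y = 44 − 9 = 35
  U = 63
  E = 81
  P = -45 − 6·35 − 6·63 − 3·81 = -876
  Q = 56 + 4·35 + 3·63 + 4·(-876) = -3119
Policy B (Y + 48, E + 10):
  Y = 44 + 48 = 92
  U = 117
  E = 81 + 10 = 91
  P = -45 − 6·92 − 6·117 − 3·91 = -1572
  Q = 56 + 4·92 + 3·117 + 4·(-1572) = -5513
Q: -3119 − (-5513) = 2394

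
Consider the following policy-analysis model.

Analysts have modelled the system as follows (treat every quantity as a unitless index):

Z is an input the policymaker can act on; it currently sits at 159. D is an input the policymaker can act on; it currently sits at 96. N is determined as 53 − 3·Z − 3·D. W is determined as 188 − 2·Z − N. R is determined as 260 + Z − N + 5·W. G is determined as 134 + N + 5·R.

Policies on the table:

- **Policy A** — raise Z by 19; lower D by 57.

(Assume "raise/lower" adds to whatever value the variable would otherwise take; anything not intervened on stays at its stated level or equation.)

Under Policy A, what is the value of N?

Policy A (Z + 19, D − 57):
  Z = 159 + 19 = 178
  D = 96 − 57 = 39
  N = 53 − 3·178 − 3·39 = -598

-598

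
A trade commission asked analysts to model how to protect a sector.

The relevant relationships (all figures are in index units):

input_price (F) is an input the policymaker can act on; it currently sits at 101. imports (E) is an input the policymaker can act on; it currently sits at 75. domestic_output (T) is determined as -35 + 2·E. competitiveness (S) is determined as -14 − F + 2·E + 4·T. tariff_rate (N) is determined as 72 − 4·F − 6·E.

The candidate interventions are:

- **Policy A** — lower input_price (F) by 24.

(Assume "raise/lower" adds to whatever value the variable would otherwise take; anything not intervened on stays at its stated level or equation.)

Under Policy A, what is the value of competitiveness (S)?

519

Policy A (F − 24):
  F = 101 − 24 = 77
  E = 75
  T = -35 + 2·75 = 115
  S = -14 − 77 + 2·75 + 4·115 = 519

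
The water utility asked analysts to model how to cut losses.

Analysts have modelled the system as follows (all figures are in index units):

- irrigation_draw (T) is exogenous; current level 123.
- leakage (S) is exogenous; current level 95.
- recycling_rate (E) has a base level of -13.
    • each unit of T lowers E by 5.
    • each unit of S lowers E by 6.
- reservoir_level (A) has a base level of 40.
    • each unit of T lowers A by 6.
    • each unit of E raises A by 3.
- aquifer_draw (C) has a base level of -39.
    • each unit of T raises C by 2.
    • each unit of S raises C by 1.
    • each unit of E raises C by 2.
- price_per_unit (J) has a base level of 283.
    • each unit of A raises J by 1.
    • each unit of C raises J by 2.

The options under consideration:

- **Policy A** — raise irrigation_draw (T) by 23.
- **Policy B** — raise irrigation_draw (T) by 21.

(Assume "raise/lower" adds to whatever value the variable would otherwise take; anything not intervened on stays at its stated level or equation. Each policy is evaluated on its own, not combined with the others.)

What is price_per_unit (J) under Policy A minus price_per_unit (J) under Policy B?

-74

Policy A (T + 23):
  T = 123 + 23 = 146
  S = 95
  E = -13 − 5·146 − 6·95 = -1313
  A = 40 − 6·146 + 3·(-1313) = -4775
  C = -39 + 2·146 + 95 + 2·(-1313) = -2278
  J = 283 + (-4775) + 2·(-2278) = -9048
Policy B (T + 21):
  T = 123 + 21 = 144
  S = 95
  E = -13 − 5·144 − 6·95 = -1303
  A = 40 − 6·144 + 3·(-1303) = -4733
  C = -39 + 2·144 + 95 + 2·(-1303) = -2262
  J = 283 + (-4733) + 2·(-2262) = -8974
J: -9048 − (-8974) = -74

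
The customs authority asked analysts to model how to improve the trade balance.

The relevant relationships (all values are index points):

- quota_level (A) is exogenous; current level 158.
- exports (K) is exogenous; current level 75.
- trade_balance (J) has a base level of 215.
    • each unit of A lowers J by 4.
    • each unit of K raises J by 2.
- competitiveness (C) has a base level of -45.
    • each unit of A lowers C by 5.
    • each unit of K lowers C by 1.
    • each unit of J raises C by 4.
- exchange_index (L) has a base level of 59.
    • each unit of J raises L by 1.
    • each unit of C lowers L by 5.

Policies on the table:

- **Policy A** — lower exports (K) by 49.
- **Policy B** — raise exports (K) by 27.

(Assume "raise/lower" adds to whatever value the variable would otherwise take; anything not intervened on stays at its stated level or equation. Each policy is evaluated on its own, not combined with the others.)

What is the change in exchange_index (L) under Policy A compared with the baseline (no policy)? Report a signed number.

Baseline:
  A = 158
  K = 75
  J = 215 − 4·158 + 2·75 = -267
  C = -45 − 5·158 − 75 + 4·(-267) = -1978
  L = 59 + (-267) − 5·(-1978) = 9682
Policy A (K − 49):
  A = 158
  K = 75 − 49 = 26
  J = 215 − 4·158 + 2·26 = -365
  C = -45 − 5·158 − 26 + 4·(-365) = -2321
  L = 59 + (-365) − 5·(-2321) = 11299
Change in L: 11299 − 9682 = 1617

1617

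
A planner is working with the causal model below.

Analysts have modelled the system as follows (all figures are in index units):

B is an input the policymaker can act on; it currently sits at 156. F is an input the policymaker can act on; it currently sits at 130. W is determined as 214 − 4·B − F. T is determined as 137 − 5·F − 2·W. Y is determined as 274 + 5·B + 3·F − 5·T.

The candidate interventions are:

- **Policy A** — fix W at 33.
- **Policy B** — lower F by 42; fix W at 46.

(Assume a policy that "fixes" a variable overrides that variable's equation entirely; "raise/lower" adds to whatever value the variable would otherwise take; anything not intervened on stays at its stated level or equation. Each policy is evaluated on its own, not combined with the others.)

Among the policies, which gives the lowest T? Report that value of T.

-579

Policy A (W := 33):
  B = 156
  F = 130
  W = 33
  T = 137 − 5·130 − 2·33 = -579
Policy B (F − 42, W := 46):
  B = 156
  F = 130 − 42 = 88
  W = 46
  T = 137 − 5·88 − 2·46 = -395
Comparing — Policy A: T=-579, Policy B: T=-395. Lowest is -579 (Policy A).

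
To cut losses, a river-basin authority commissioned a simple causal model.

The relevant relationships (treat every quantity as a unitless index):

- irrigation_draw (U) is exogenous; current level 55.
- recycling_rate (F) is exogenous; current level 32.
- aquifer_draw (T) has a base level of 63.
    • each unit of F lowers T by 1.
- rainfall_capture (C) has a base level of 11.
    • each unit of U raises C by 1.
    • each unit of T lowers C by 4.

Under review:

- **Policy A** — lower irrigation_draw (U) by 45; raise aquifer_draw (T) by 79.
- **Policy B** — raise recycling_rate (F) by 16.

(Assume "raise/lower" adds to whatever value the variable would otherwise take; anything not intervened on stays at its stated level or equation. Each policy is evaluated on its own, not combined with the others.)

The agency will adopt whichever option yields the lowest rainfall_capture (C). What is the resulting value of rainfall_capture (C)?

Policy A (U − 45, T + 79):
  U = 55 − 45 = 10
  F = 32
  T = 63 − 32 (+79 from intervention) = 110
  C = 11 + 10 − 4·110 = -419
Policy B (F + 16):
  U = 55
  F = 32 + 16 = 48
  T = 63 − 48 = 15
  C = 11 + 55 − 4·15 = 6
Comparing — Policy A: C=-419, Policy B: C=6. Lowest is -419 (Policy A).

-419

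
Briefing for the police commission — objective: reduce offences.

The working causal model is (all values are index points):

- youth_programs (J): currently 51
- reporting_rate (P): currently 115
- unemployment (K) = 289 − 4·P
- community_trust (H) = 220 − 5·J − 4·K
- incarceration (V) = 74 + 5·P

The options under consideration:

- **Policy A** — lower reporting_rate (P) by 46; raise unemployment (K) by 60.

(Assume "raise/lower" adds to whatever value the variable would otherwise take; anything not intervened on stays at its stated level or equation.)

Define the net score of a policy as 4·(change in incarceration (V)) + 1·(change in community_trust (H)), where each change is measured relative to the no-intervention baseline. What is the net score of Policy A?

Baseline:
  J = 51
  P = 115
  K = 289 − 4·115 = -171
  H = 220 − 5·51 − 4·(-171) = 649
  V = 74 + 5·115 = 649
Policy A (P − 46, K + 60):
  J = 51
  P = 115 − 46 = 69
  K = 289 − 4·69 (+60 from intervention) = 73
  H = 220 − 5·51 − 4·73 = -327
  V = 74 + 5·69 = 419
ΔV = 419 − 649 = -230; ΔH = -327 − 649 = -976
Score = 4·(-230) + 1·(-976) = -1896

-1896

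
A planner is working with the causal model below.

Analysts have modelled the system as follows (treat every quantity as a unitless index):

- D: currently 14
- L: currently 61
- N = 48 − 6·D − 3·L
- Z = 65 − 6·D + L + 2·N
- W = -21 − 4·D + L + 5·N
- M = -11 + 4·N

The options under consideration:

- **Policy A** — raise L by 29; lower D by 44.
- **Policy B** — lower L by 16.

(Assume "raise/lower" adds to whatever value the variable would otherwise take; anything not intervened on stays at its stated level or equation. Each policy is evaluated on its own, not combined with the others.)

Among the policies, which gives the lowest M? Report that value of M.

-695

Policy A (L + 29, D − 44):
  D = 14 − 44 = -30
  L = 61 + 29 = 90
  N = 48 − 6·(-30) − 3·90 = -42
  M = -11 + 4·(-42) = -179
Policy B (L − 16):
  D = 14
  L = 61 − 16 = 45
  N = 48 − 6·14 − 3·45 = -171
  M = -11 + 4·(-171) = -695
Comparing — Policy A: M=-179, Policy B: M=-695. Lowest is -695 (Policy B).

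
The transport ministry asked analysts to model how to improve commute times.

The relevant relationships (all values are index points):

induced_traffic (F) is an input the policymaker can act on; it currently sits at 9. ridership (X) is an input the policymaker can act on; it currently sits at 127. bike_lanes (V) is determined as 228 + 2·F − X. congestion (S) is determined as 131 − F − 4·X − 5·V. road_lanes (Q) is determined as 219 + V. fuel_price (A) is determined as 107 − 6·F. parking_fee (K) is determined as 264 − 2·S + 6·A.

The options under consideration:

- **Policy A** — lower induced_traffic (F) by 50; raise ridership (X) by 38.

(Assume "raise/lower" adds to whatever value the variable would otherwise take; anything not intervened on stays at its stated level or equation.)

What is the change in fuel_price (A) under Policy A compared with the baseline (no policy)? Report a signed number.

300

Baseline:
  F = 9
  A = 107 − 6·9 = 53
Policy A (F − 50, X + 38):
  F = 9 − 50 = -41
  A = 107 − 6·(-41) = 353
Change in A: 353 − 53 = 300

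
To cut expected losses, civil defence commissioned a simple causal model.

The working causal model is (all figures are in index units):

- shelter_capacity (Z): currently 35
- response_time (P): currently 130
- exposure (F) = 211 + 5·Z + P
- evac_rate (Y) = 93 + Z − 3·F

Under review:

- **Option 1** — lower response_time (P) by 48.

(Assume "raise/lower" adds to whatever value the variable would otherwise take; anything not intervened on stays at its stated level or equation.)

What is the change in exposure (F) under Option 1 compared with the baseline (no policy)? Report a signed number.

Baseline:
  Z = 35
  P = 130
  F = 211 + 5·35 + 130 = 516
Option 1 (P − 48):
  Z = 35
  P = 130 − 48 = 82
  F = 211 + 5·35 + 82 = 468
Change in F: 468 − 516 = -48

-48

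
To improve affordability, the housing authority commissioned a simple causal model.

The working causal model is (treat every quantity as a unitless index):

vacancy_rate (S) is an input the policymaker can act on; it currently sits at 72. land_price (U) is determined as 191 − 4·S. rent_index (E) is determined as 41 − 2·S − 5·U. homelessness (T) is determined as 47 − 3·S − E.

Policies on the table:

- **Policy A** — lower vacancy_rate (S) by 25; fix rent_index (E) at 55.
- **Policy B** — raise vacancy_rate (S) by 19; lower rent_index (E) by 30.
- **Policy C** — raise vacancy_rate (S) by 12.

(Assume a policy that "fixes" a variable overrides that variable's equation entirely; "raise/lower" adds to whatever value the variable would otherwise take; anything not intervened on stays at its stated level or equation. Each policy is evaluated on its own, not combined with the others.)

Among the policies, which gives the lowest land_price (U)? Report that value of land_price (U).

-173

Policy A (S − 25, E := 55):
  S = 72 − 25 = 47
  U = 191 − 4·47 = 3
Policy B (S + 19, E − 30):
  S = 72 + 19 = 91
  U = 191 − 4·91 = -173
Policy C (S + 12):
  S = 72 + 12 = 84
  U = 191 − 4·84 = -145
Comparing — Policy A: U=3, Policy B: U=-173, Policy C: U=-145. Lowest is -173 (Policy B).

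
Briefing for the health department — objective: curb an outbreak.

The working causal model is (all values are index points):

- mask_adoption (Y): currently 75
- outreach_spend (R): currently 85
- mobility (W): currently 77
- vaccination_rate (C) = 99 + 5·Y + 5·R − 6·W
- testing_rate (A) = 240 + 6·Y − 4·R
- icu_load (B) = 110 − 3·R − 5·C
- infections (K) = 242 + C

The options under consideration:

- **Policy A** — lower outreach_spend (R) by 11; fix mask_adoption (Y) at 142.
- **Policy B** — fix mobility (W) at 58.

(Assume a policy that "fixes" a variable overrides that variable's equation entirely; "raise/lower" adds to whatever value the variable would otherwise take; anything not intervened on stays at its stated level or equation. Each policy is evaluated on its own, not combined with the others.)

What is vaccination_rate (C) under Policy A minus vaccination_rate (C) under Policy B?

166

Policy A (R − 11, Y := 142):
  Y = 142
  R = 85 − 11 = 74
  W = 77
  C = 99 + 5·142 + 5·74 − 6·77 = 717
Policy B (W := 58):
  Y = 75
  R = 85
  W = 58
  C = 99 + 5·75 + 5·85 − 6·58 = 551
C: 717 − 551 = 166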